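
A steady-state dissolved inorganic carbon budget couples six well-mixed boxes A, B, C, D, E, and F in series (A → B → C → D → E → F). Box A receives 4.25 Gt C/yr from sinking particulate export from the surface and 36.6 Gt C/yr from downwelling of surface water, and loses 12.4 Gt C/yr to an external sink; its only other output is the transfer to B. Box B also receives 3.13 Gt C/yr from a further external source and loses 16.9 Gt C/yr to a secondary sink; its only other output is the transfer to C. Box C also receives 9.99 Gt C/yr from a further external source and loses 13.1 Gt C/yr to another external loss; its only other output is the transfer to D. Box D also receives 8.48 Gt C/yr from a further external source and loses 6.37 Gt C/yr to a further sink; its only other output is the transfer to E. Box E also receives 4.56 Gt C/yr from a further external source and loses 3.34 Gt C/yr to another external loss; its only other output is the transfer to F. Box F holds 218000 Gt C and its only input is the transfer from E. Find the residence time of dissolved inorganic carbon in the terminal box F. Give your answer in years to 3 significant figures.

14600 yr

Box A: F(A→B) = (4.25 + 36.6) − 12.4 = 28.450 Gt C/yr.
Box B: F(B→C) = (28.450 + 3.13) − 16.9 = 14.680 Gt C/yr.
Box C: F(C→D) = (14.680 + 9.99) − 13.1 = 11.570 Gt C/yr.
Box D: F(D→E) = (11.570 + 8.48) − 6.37 = 13.680 Gt C/yr.
Box E: F(E→F) = (13.680 + 4.56) − 3.34 = 14.900 Gt C/yr.
Box F throughput = its input = 14.900 Gt C/yr; τ = 218000 / 14.900 = 14630 yr.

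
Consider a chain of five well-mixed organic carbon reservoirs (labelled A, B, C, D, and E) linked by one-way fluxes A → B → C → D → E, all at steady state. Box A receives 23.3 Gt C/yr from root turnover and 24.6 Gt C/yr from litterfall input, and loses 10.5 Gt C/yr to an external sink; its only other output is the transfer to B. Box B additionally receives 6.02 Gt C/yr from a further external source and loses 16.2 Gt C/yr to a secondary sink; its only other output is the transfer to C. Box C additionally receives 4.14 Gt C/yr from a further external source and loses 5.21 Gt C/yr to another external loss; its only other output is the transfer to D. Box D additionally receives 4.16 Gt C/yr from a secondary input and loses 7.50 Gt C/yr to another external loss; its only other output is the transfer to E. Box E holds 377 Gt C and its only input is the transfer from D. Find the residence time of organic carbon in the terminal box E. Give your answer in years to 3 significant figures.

Box A: F(A→B) = (23.3 + 24.6) − 10.5 = 37.400 Gt C/yr.
Box B: F(B→C) = (37.400 + 6.02) − 16.2 = 27.220 Gt C/yr.
Box C: F(C→D) = (27.220 + 4.14) − 5.21 = 26.150 Gt C/yr.
Box D: F(D→E) = (26.150 + 4.16) − 7.50 = 22.810 Gt C/yr.
Box E throughput = its input = 22.810 Gt C/yr; τ = 377 / 22.810 = 16.53 yr.

16.5 yr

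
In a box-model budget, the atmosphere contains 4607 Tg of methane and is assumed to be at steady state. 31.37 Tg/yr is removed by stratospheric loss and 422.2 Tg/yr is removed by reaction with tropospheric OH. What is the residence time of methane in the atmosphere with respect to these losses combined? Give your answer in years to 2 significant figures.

10 yr

Total removal = 31.37 + 422.2 = 453.57 Tg/yr.
τ = M / ΣF_out = 4607 / 453.57 = 10.16 yr.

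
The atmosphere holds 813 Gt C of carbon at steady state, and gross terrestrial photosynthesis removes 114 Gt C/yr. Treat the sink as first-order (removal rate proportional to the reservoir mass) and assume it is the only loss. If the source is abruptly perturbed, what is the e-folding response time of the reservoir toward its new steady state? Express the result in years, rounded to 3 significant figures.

For a linear reservoir the response time equals the residence time τ = M/F.
τ = 813 / 114 = 7.132 yr.

7.13 yr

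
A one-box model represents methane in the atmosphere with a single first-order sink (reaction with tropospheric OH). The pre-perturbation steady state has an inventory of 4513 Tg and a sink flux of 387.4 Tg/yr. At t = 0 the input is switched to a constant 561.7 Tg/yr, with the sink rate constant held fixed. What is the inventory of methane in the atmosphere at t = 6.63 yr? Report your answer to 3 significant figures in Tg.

5390 Tg

The sink rate constant is k = F₀/M₀ = 387.4/4513 = 0.08584 yr⁻¹.
Solving dM/dt = F₁ − kM with M(0) = M₀ gives M(t) = F₁/k + (M₀ − F₁/k)·e^(−kt).
F₁/k = 561.7/0.08584 = 6543.5 Tg; kt = 0.08584 × 6.63 = 0.5691, e^(−kt) = 0.5660.
M(6.63) = 6543.5 + (4513 − 6543.5) × 0.5660 = 6543.5 − 1149 = 5394.2 Tg.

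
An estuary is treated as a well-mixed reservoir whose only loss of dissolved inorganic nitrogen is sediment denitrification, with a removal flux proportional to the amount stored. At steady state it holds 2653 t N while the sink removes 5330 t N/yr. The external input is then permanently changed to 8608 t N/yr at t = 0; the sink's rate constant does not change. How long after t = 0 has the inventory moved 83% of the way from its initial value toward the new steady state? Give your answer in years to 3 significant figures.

0.882 yr

τ = M₀/F₀ = 2653/5330 = 0.4977 yr.
The remaining gap fraction is e^(−t/τ); 83% covered ⇒ e^(−t/τ) = 0.170.
t = −τ ln(0.170) = 0.4977 × 1.772 = 0.8820 yr.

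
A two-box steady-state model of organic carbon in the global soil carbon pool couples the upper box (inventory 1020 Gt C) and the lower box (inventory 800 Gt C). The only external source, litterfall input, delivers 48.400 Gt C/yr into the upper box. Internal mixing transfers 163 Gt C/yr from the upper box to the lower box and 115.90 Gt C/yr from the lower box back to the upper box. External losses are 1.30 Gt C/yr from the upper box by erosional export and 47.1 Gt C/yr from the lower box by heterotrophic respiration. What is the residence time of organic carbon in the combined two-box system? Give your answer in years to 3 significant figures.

37.6 yr

Residence time in the combined system uses the total inventory and the total *external* removal — internal exchanges between the two boxes cancel.
M_total = 1020 + 800 = 1820.0 Gt C.
ΣF_external_out = 1.30 + 47.1 = 48.400 Gt C/yr.
τ = M_total / ΣF_ext = 1820.0 / 48.400 = 37.60 yr.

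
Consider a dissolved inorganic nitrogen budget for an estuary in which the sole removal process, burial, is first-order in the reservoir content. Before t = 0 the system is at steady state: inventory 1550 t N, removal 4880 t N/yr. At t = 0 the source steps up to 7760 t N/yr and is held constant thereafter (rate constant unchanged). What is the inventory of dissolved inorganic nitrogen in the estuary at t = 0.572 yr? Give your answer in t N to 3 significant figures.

The sink rate constant is k = F₀/M₀ = 4880/1550 = 3.148 yr⁻¹.
Solving dM/dt = F₁ − kM with M(0) = M₀ gives M(t) = F₁/k + (M₀ − F₁/k)·e^(−kt).
F₁/k = 7760/3.148 = 2464.8 t N; kt = 3.148 × 0.572 = 1.801, e^(−kt) = 0.1652.
M(0.572) = 2464.8 + (1550 − 2464.8) × 0.1652 = 2464.8 − 151.1 = 2313.7 t N.

2310 t N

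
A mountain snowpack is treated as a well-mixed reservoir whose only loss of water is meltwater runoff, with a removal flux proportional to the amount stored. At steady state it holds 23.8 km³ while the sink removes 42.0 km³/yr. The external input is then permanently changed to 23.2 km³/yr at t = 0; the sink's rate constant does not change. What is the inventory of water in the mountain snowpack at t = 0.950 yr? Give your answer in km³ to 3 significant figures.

Residence time τ = M₀/F₀ = 0.5667 yr. The eventual steady state is M_∞ = M₀·(F₁/F₀) = 23.8 × 23.2/42.0 = 13.147 km³.
The anomaly ΔM(t) = M(t) − M_∞ decays as ΔM₀·e^(−t/τ) with ΔM₀ = 23.8 − 13.147 = 10.65 km³.
At t = 0.950 yr, e^(−t/τ) = e^(−1.676) = 0.1870, so ΔM = 1.993 km³ and M = 13.147 + 1.993 = 15.139 km³.

15.1 km³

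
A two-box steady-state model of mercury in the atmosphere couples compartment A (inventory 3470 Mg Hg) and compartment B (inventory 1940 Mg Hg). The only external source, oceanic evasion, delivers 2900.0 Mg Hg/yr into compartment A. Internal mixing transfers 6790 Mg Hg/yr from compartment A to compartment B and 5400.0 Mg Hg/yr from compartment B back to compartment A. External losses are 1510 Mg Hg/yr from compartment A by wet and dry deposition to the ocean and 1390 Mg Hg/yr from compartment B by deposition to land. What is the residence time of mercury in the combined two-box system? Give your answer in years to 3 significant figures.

1.87 yr

Treat the two boxes together as one reservoir: the mixing fluxes between them are internal recycling, so τ = ΣM / Σ(external losses).
M_total = 3470 + 1940 = 5410.0 Mg Hg.
ΣF_external_out = 1510 + 1390 = 2900.0 Mg Hg/yr.
τ = M_total / ΣF_ext = 5410.0 / 2900.0 = 1.866 yr.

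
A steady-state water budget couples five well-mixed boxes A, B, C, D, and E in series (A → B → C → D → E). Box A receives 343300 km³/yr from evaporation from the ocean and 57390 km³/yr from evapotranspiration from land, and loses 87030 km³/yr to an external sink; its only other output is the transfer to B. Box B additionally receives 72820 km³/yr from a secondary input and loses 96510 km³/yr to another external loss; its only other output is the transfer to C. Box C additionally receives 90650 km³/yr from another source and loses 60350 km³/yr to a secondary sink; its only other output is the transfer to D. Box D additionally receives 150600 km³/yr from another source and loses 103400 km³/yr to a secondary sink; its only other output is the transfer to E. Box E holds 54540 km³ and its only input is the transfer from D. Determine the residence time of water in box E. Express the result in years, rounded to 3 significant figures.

Box A: F(A→B) = (343300 + 57390) − 87030 = 313660 km³/yr.
Box B: F(B→C) = (313660 + 72820) − 96510 = 289970 km³/yr.
Box C: F(C→D) = (289970 + 90650) − 60350 = 320270 km³/yr.
Box D: F(D→E) = (320270 + 150600) − 103400 = 367470 km³/yr.
Box E throughput = its input = 367470 km³/yr; τ = 54540 / 367470 = 0.1484 yr.

0.148 yr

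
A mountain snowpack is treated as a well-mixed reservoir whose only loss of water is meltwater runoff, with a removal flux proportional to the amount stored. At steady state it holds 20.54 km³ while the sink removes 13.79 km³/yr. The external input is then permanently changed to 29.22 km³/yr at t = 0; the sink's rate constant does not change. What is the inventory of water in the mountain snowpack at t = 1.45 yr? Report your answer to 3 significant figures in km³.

Residence time τ = M₀/F₀ = 1.489 yr. The eventual steady state is M_∞ = M₀·(F₁/F₀) = 20.54 × 29.22/13.79 = 43.523 km³.
The anomaly ΔM(t) = M(t) − M_∞ decays as ΔM₀·e^(−t/τ) with ΔM₀ = 20.54 − 43.523 = −22.98 km³.
At t = 1.45 yr, e^(−t/τ) = e^(−0.9735) = 0.3778, so ΔM = −8.682 km³ and M = 43.523 − 8.682 = 34.841 km³.

34.8 km³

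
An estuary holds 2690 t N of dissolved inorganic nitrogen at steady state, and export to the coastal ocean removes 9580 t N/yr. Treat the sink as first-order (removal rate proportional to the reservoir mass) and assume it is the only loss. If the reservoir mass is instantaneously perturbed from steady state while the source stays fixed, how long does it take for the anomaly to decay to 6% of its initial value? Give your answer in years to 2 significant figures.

For a linear reservoir the anomaly decays as exp(−t/τ) with τ = M/F = 2690/9580 = 0.2808 yr.
exp(−t/τ) = 0.06 ⇒ t = −τ ln(0.06) = 0.2808 × 2.813 = 0.7900 yr.

0.79 yr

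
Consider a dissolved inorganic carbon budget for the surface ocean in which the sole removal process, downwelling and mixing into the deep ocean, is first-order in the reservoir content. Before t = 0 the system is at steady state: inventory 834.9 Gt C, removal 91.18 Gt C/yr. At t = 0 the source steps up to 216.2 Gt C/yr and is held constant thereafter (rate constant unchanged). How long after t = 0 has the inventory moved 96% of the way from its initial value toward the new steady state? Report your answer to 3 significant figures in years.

29.5 yr

τ = M₀/F₀ = 834.9/91.18 = 9.157 yr.
The remaining gap fraction is e^(−t/τ); 96% covered ⇒ e^(−t/τ) = 0.0400.
t = −τ ln(0.0400) = 9.157 × 3.219 = 29.47 yr.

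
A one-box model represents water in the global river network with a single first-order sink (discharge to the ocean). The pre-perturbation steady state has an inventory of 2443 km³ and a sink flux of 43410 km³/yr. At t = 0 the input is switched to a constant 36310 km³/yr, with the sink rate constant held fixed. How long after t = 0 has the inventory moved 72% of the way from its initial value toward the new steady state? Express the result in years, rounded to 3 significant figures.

τ = M₀/F₀ = 2443/43410 = 0.05628 yr.
The remaining gap fraction is e^(−t/τ); 72% covered ⇒ e^(−t/τ) = 0.280.
t = −τ ln(0.280) = 0.05628 × 1.273 = 0.07164 yr.

0.0716 yr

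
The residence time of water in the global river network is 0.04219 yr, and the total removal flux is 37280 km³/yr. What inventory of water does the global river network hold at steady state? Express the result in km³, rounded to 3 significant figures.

1570 km³

τ = M/F ⇒ M = τ × F = 0.04219 × 37280 = 1573 km³.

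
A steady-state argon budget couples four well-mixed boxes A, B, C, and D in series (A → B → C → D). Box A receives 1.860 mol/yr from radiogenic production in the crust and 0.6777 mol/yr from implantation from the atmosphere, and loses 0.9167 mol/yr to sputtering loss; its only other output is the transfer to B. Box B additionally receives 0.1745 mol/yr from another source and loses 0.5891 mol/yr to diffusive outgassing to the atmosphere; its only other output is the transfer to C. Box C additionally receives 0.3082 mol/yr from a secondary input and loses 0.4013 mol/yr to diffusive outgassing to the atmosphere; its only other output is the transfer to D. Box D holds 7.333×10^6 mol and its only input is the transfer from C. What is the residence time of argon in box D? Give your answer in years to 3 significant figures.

Box A: F(A→B) = (1.860 + 0.6777) − 0.9167 = 1.6210 mol/yr.
Box B: F(B→C) = (1.6210 + 0.1745) − 0.5891 = 1.2064 mol/yr.
Box C: F(C→D) = (1.2064 + 0.3082) − 0.4013 = 1.1133 mol/yr.
Box D throughput = its input = 1.1133 mol/yr; τ = 7.333×10^6 / 1.1133 = 6.587×10^6 yr.

6.59×10^6 yr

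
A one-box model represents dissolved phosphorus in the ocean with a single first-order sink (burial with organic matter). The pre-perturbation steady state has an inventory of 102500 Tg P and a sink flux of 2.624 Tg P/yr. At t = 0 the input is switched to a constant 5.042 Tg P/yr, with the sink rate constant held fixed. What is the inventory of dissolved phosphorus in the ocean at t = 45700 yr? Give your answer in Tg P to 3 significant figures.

168000 Tg P

The sink rate constant is k = F₀/M₀ = 2.624/102500 = 2.560×10^-5 yr⁻¹.
Solving dM/dt = F₁ − kM with M(0) = M₀ gives M(t) = F₁/k + (M₀ − F₁/k)·e^(−kt).
F₁/k = 5.042/2.560×10^-5 = 196950 Tg P; kt = 2.560×10^-5 × 45700 = 1.170, e^(−kt) = 0.3104.
M(45700) = 196950 + (102500 − 196950) × 0.3104 = 196950 − 29320 = 167640 Tg P.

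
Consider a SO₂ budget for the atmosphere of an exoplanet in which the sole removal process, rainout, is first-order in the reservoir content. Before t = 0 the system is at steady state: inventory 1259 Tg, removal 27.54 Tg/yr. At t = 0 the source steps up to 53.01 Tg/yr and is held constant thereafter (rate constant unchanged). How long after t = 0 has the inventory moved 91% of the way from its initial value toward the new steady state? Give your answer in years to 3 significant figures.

110 yr

τ = M₀/F₀ = 1259/27.54 = 45.72 yr.
The remaining gap fraction is e^(−t/τ); 91% covered ⇒ e^(−t/τ) = 0.0900.
t = −τ ln(0.0900) = 45.72 × 2.408 = 110.1 yr.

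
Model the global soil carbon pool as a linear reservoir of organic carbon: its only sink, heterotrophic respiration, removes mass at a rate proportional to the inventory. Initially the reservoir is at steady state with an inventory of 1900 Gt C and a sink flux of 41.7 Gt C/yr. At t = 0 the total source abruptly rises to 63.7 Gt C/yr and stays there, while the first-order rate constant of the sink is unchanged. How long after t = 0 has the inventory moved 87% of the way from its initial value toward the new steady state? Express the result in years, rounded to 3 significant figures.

τ = M₀/F₀ = 1900/41.7 = 45.56 yr.
The remaining gap fraction is e^(−t/τ); 87% covered ⇒ e^(−t/τ) = 0.130.
t = −τ ln(0.130) = 45.56 × 2.040 = 92.96 yr.

93.0 yr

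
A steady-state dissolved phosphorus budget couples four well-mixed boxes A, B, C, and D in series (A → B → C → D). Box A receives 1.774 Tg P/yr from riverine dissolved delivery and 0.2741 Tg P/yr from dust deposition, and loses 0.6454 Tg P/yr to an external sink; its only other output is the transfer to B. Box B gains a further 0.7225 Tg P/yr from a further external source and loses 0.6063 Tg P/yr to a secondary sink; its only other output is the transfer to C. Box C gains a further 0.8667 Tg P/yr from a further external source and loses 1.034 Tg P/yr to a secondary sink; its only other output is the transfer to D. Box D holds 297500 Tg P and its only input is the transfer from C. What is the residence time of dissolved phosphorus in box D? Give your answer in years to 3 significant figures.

220000 yr

Box A: F(A→B) = (1.774 + 0.2741) − 0.6454 = 1.4027 Tg P/yr.
Box B: F(B→C) = (1.4027 + 0.7225) − 0.6063 = 1.5189 Tg P/yr.
Box C: F(C→D) = (1.5189 + 0.8667) − 1.034 = 1.3516 Tg P/yr.
Box D throughput = its input = 1.3516 Tg P/yr; τ = 297500 / 1.3516 = 220100 yr.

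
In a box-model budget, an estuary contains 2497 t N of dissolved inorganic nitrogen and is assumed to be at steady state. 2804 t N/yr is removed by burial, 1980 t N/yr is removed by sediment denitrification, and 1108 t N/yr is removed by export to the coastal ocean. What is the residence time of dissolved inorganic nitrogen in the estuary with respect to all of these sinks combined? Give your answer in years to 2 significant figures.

0.42 yr

Total removal flux = 2804 + 1980 + 1108 = 5892.0 t N/yr.
τ = M / ΣF_out = 2497 / 5892.0 = 0.4238 yr.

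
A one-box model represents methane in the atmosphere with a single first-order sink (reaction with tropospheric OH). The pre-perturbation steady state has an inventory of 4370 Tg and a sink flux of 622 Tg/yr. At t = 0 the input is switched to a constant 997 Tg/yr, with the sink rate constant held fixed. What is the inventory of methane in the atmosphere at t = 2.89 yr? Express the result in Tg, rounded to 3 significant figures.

The sink rate constant is k = F₀/M₀ = 622/4370 = 0.1423 yr⁻¹.
Solving dM/dt = F₁ − kM with M(0) = M₀ gives M(t) = F₁/k + (M₀ − F₁/k)·e^(−kt).
F₁/k = 997/0.1423 = 7004.6 Tg; kt = 0.1423 × 2.89 = 0.4113, e^(−kt) = 0.6628.
M(2.89) = 7004.6 + (4370 − 7004.6) × 0.6628 = 7004.6 − 1746 = 5258.5 Tg.

5260 Tg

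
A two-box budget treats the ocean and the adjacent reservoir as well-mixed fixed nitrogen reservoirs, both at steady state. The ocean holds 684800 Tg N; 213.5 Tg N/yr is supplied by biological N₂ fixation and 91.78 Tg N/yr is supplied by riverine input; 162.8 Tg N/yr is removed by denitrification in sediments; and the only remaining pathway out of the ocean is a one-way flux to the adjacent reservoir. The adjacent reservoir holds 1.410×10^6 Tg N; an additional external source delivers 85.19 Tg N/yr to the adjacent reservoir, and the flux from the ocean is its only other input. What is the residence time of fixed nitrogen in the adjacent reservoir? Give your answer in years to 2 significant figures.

6200 yr

Balance the ocean: ΣF_in = 213.5 + 91.78 = 305.28 Tg N/yr.
Flux to the adjacent reservoir = ΣF_in − (162.8) = 142.48 Tg N/yr.
Total input to the adjacent reservoir = 142.48 + 85.19 = 227.67 Tg N/yr; at steady state this equals its total output.
τ = M / F = 1.410×10^6 / 227.67 = 6193 yr.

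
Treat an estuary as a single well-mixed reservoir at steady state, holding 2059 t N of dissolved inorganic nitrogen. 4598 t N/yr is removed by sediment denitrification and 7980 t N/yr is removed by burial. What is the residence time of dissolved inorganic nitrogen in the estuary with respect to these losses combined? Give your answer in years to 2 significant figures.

0.16 yr

Total removal = 4598 + 7980 = 12578 t N/yr.
τ = M / ΣF_out = 2059 / 12578 = 0.1637 yr.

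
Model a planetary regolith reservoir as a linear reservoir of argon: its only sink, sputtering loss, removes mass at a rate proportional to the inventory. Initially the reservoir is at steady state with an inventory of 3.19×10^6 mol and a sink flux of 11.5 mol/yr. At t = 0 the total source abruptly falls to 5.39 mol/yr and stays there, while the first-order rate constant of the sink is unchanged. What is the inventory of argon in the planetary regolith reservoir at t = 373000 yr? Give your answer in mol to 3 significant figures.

1.94×10^6 mol

τ = M₀/F₀ = 3.19×10^6/11.5 = 277400 yr; rate constant k = 1/τ.
New steady state M_∞ = F₁/k = F₁·τ = 5.39 × 277400 = 1.4951×10^6 mol.
M(t) = M_∞ + (M₀ − M_∞)·e^(−t/τ); t/τ = 373000/277400 = 1.345, so e^(−t/τ) = 0.2606.
M(t) = 1.4951×10^6 + 1.695×10^6 × 0.2606 = 1.9369×10^6 mol.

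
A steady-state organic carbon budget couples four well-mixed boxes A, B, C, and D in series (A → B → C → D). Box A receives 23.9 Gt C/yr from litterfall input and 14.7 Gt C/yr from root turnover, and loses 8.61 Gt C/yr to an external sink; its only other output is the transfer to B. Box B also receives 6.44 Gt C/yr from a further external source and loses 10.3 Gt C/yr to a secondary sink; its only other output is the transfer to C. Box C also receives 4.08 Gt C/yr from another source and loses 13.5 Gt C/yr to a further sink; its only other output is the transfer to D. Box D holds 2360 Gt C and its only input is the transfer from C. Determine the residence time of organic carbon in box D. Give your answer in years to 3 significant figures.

Box A: F(A→B) = (23.9 + 14.7) − 8.61 = 29.990 Gt C/yr.
Box B: F(B→C) = (29.990 + 6.44) − 10.3 = 26.130 Gt C/yr.
Box C: F(C→D) = (26.130 + 4.08) − 13.5 = 16.710 Gt C/yr.
Box D throughput = its input = 16.710 Gt C/yr; τ = 2360 / 16.710 = 141.2 yr.

141 yr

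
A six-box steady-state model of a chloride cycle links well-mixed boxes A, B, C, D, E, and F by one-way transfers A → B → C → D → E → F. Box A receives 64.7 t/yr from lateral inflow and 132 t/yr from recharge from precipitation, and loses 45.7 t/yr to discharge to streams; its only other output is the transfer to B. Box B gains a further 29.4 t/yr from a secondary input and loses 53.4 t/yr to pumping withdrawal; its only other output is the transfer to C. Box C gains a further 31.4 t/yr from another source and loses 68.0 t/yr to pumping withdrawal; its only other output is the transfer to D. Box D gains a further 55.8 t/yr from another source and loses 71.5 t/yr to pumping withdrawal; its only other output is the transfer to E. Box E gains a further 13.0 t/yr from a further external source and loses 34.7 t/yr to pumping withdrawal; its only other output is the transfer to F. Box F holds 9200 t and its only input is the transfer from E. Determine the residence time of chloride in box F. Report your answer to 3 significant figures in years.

174 yr

Box A: F(A→B) = (64.7 + 132) − 45.7 = 151.00 t/yr.
Box B: F(B→C) = (151.00 + 29.4) − 53.4 = 127.00 t/yr.
Box C: F(C→D) = (127.00 + 31.4) − 68.0 = 90.400 t/yr.
Box D: F(D→E) = (90.400 + 55.8) − 71.5 = 74.700 t/yr.
Box E: F(E→F) = (74.700 + 13.0) − 34.7 = 53.000 t/yr.
Box F throughput = its input = 53.000 t/yr; τ = 9200 / 53.000 = 173.6 yr.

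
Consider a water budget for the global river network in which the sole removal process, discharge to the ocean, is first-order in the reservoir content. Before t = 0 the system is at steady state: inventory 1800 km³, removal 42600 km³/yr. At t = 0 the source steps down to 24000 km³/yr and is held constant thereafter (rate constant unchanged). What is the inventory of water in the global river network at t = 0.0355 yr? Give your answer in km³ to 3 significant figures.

1350 km³

Residence time τ = M₀/F₀ = 0.04225 yr. The eventual steady state is M_∞ = M₀·(F₁/F₀) = 1800 × 24000/42600 = 1014.1 km³.
The anomaly ΔM(t) = M(t) − M_∞ decays as ΔM₀·e^(−t/τ) with ΔM₀ = 1800 − 1014.1 = 785.9 km³.
At t = 0.0355 yr, e^(−t/τ) = e^(−0.8402) = 0.4316, so ΔM = 339.2 km³ and M = 1014.1 + 339.2 = 1353.3 km³.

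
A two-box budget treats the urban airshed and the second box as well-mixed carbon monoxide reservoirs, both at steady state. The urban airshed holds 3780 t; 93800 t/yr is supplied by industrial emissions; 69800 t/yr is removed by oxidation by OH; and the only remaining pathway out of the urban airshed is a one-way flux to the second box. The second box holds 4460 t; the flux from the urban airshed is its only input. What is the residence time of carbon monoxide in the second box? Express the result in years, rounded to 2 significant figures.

Balance the urban airshed: ΣF_in = 93800 t/yr.
Flux to the second box = ΣF_in − (69800) = 24000 t/yr.
At steady state the output of the second box equals its input, 24000 t/yr.
τ = M / F = 4460 / 24000 = 0.1858 yr.

0.19 yr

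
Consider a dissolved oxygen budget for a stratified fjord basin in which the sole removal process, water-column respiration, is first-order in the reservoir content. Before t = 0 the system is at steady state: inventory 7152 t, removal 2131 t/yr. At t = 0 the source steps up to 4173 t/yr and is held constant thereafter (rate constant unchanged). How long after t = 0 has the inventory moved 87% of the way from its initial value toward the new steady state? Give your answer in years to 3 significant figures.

τ = M₀/F₀ = 7152/2131 = 3.356 yr.
The remaining gap fraction is e^(−t/τ); 87% covered ⇒ e^(−t/τ) = 0.130.
t = −τ ln(0.130) = 3.356 × 2.040 = 6.847 yr.

6.85 yr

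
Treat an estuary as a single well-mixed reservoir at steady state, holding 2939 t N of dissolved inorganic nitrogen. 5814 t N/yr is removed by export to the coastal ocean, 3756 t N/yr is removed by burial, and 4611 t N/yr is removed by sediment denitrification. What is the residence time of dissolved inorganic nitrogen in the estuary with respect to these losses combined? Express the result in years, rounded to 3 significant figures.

Total removal = 5814 + 3756 + 4611 = 14181 t N/yr.
τ = M / ΣF_out = 2939 / 14181 = 0.2072 yr.

0.207 yr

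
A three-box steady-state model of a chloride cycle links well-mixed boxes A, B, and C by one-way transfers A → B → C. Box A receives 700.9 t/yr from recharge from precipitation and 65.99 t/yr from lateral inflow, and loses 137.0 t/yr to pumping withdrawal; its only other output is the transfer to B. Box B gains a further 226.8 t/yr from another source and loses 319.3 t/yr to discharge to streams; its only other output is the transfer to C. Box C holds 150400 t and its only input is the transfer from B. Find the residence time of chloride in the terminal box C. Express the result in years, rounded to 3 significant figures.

280 yr

Box A: F(A→B) = (700.9 + 65.99) − 137.0 = 629.89 t/yr.
Box B: F(B→C) = (629.89 + 226.8) − 319.3 = 537.39 t/yr.
Box C throughput = its input = 537.39 t/yr; τ = 150400 / 537.39 = 279.9 yr.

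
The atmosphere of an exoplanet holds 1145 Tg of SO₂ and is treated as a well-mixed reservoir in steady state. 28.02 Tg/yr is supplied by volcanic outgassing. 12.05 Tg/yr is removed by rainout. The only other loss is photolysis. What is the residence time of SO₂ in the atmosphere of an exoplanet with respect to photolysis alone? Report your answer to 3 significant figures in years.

71.7 yr

At steady state ΣF_in = ΣF_out.
ΣF_in = 28.020 Tg/yr.
Photolysis flux = ΣF_in − (12.05) = 28.020 − 12.05 = 15.97 Tg/yr.
τ = M / F = 1145 / 15.97 = 71.70 yr.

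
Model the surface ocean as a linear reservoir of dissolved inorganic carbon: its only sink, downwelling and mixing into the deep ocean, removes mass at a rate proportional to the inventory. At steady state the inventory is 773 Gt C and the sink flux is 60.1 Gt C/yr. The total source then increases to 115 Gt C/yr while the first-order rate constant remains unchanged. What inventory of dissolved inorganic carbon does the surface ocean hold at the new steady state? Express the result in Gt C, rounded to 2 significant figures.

Rate constant k = F/M = 60.1 / 773 = 0.07775 yr⁻¹.
At the new steady state, source = k·M_new ⇒ M_new = 115 / 0.07775 = 1479 Gt C.
(Equivalently M_new = M × F_new/F_old = 773 × 115/60.1.)

1500 Gt C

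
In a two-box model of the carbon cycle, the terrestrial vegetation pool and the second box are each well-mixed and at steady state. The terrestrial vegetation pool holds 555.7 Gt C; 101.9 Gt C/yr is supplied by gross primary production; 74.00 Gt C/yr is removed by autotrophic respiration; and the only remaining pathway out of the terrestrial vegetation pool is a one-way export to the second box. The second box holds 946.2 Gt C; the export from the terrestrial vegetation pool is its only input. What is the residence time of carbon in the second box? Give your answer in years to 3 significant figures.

33.9 yr

Balance the terrestrial vegetation pool: ΣF_in = 101.90 Gt C/yr.
Export to the second box = ΣF_in − (74.00) = 27.900 Gt C/yr.
At steady state the output of the second box equals its input, 27.900 Gt C/yr.
τ = M / F = 946.2 / 27.900 = 33.91 yr.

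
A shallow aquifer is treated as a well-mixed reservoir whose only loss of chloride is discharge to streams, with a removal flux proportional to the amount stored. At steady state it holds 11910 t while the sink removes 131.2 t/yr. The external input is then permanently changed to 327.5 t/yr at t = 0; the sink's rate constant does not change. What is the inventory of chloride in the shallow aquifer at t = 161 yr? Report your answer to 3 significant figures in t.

26700 t

The sink rate constant is k = F₀/M₀ = 131.2/11910 = 0.01102 yr⁻¹.
Solving dM/dt = F₁ − kM with M(0) = M₀ gives M(t) = F₁/k + (M₀ − F₁/k)·e^(−kt).
F₁/k = 327.5/0.01102 = 29730 t; kt = 0.01102 × 161 = 1.774, e^(−kt) = 0.1697.
M(161) = 29730 + (11910 − 29730) × 0.1697 = 29730 − 3024 = 26705 t.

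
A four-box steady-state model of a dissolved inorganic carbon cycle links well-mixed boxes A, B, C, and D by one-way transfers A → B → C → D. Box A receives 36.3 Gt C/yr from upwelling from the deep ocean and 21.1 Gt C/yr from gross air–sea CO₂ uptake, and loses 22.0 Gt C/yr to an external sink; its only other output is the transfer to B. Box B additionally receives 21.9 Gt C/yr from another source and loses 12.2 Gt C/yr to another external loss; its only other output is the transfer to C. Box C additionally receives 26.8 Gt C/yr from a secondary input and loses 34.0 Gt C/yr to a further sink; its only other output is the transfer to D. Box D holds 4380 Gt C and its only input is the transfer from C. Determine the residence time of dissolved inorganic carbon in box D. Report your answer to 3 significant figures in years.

116 yr

Box A: F(A→B) = (36.3 + 21.1) − 22.0 = 35.400 Gt C/yr.
Box B: F(B→C) = (35.400 + 21.9) − 12.2 = 45.100 Gt C/yr.
Box C: F(C→D) = (45.100 + 26.8) − 34.0 = 37.900 Gt C/yr.
Box D throughput = its input = 37.900 Gt C/yr; τ = 4380 / 37.900 = 115.6 yr.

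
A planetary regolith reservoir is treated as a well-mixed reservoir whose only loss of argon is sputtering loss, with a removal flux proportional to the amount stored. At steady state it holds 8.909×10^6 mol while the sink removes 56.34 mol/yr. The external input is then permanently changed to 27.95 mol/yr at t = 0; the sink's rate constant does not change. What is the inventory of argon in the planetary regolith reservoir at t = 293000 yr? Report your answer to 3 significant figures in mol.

The sink rate constant is k = F₀/M₀ = 56.34/8.909×10^6 = 6.324×10^-6 yr⁻¹.
Solving dM/dt = F₁ − kM with M(0) = M₀ gives M(t) = F₁/k + (M₀ − F₁/k)·e^(−kt).
F₁/k = 27.95/6.324×10^-6 = 4.4197×10^6 mol; kt = 6.324×10^-6 × 293000 = 1.853, e^(−kt) = 0.1568.
M(293000) = 4.4197×10^6 + (8.909×10^6 − 4.4197×10^6) × 0.1568 = 4.4197×10^6 + 703800 = 5.1235×10^6 mol.

5.12×10^6 mol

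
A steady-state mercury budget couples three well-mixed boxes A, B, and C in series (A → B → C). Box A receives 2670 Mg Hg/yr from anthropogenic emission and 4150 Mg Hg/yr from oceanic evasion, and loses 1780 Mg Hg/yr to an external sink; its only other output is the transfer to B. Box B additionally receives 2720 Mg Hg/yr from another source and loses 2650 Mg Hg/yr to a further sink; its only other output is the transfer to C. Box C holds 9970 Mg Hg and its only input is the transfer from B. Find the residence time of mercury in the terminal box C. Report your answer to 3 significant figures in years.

Box A: F(A→B) = (2670 + 4150) − 1780 = 5040.0 Mg Hg/yr.
Box B: F(B→C) = (5040.0 + 2720) − 2650 = 5110.0 Mg Hg/yr.
Box C throughput = its input = 5110.0 Mg Hg/yr; τ = 9970 / 5110.0 = 1.951 yr.

1.95 yr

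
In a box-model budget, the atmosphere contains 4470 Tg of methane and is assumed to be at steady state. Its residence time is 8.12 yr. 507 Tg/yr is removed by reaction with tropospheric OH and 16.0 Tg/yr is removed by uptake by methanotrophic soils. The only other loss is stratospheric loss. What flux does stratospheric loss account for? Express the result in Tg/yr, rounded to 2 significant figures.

27 Tg/yr

Total removal F = M/τ = 4470 / 8.12 = 550.5 Tg/yr.
Stratospheric loss = F − (507 + 16.0) = 550.5 − 523.0 = 27.49 Tg/yr.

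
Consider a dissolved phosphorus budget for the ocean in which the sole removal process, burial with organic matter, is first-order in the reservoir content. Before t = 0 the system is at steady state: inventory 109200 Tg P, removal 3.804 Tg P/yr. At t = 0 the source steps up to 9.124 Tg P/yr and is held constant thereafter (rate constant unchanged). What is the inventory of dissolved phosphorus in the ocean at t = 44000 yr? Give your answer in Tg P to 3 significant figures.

229000 Tg P

τ = M₀/F₀ = 109200/3.804 = 28710 yr; rate constant k = 1/τ.
New steady state M_∞ = F₁/k = F₁·τ = 9.124 × 28710 = 261920 Tg P.
M(t) = M_∞ + (M₀ − M_∞)·e^(−t/τ); t/τ = 44000/28710 = 1.533, so e^(−t/τ) = 0.2159.
M(t) = 261920 − 152700 × 0.2159 = 228940 Tg P.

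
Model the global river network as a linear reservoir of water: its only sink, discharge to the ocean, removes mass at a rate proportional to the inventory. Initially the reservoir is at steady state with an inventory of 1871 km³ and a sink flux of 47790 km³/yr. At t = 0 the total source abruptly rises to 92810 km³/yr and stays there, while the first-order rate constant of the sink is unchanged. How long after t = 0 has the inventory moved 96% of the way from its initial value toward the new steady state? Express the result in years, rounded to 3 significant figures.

0.126 yr

τ = M₀/F₀ = 1871/47790 = 0.03915 yr.
The remaining gap fraction is e^(−t/τ); 96% covered ⇒ e^(−t/τ) = 0.0400.
t = −τ ln(0.0400) = 0.03915 × 3.219 = 0.1260 yr.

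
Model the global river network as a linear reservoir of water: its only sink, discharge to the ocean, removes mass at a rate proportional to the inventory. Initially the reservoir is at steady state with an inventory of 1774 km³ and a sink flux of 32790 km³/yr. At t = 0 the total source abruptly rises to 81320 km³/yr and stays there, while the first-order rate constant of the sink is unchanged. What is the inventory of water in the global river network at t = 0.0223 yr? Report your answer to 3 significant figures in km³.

2660 km³

τ = M₀/F₀ = 1774/32790 = 0.05410 yr; rate constant k = 1/τ.
New steady state M_∞ = F₁/k = F₁·τ = 81320 × 0.05410 = 4399.6 km³.
M(t) = M_∞ + (M₀ − M_∞)·e^(−t/τ); t/τ = 0.0223/0.05410 = 0.4122, so e^(−t/τ) = 0.6622.
M(t) = 4399.6 − 2626 × 0.6622 = 2660.9 km³.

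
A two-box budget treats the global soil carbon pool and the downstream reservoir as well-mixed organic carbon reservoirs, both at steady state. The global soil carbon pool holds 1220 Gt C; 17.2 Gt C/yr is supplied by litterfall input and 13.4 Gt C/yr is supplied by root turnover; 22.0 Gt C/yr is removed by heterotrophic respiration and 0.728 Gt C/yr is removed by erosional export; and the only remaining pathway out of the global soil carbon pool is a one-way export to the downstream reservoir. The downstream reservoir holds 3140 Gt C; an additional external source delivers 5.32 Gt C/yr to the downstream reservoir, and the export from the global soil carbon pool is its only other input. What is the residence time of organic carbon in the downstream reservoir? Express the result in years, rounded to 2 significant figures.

Balance the global soil carbon pool: ΣF_in = 17.2 + 13.4 = 30.600 Gt C/yr.
Export to the downstream reservoir = ΣF_in − (22.0 + 0.728) = 7.8720 Gt C/yr.
Total input to the downstream reservoir = 7.8720 + 5.32 = 13.192 Gt C/yr; at steady state this equals its total output.
τ = M / F = 3140 / 13.192 = 238.0 yr.

240 yr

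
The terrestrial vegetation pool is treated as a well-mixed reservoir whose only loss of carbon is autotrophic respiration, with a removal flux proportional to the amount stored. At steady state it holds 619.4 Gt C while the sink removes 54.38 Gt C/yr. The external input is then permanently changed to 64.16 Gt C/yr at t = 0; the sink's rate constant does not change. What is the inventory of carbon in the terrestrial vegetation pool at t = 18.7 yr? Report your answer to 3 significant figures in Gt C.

709 Gt C

Residence time τ = M₀/F₀ = 11.39 yr. The eventual steady state is M_∞ = M₀·(F₁/F₀) = 619.4 × 64.16/54.38 = 730.80 Gt C.
The anomaly ΔM(t) = M(t) − M_∞ decays as ΔM₀·e^(−t/τ) with ΔM₀ = 619.4 − 730.80 = −111.4 Gt C.
At t = 18.7 yr, e^(−t/τ) = e^(−1.642) = 0.1936, so ΔM = −21.57 Gt C and M = 730.80 − 21.57 = 709.23 Gt C.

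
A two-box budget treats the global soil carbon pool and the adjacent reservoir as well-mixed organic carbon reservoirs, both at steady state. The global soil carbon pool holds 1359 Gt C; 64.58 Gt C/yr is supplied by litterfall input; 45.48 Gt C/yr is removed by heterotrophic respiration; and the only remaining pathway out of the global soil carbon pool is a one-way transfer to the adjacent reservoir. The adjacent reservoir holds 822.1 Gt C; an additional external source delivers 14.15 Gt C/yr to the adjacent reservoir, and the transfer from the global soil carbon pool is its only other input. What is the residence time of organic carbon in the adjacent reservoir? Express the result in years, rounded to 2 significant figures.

25 yr

Balance the global soil carbon pool: ΣF_in = 64.580 Gt C/yr.
Transfer to the adjacent reservoir = ΣF_in − (45.48) = 19.100 Gt C/yr.
Total input to the adjacent reservoir = 19.100 + 14.15 = 33.250 Gt C/yr; at steady state this equals its total output.
τ = M / F = 822.1 / 33.250 = 24.72 yr.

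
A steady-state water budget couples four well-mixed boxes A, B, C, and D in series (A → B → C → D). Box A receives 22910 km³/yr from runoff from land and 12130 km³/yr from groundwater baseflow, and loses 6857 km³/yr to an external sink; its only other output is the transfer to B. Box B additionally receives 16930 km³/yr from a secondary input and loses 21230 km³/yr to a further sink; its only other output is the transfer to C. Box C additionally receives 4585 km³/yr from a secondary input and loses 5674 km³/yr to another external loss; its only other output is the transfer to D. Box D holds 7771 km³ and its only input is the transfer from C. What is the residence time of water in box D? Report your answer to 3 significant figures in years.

Box A: F(A→B) = (22910 + 12130) − 6857 = 28183 km³/yr.
Box B: F(B→C) = (28183 + 16930) − 21230 = 23883 km³/yr.
Box C: F(C→D) = (23883 + 4585) − 5674 = 22794 km³/yr.
Box D throughput = its input = 22794 km³/yr; τ = 7771 / 22794 = 0.3409 yr.

0.341 yr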